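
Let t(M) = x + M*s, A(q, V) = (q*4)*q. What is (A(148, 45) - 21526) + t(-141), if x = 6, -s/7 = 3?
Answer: 69057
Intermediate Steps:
s = -21 (s = -7*3 = -21)
A(q, V) = 4*q² (A(q, V) = (4*q)*q = 4*q²)
t(M) = 6 - 21*M (t(M) = 6 + M*(-21) = 6 - 21*M)
(A(148, 45) - 21526) + t(-141) = (4*148² - 21526) + (6 - 21*(-141)) = (4*21904 - 21526) + (6 + 2961) = (87616 - 21526) + 2967 = 66090 + 2967 = 69057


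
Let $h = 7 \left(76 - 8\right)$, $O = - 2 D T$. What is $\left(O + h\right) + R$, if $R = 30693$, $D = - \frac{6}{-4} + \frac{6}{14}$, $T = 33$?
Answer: $\frac{217292}{7} \approx 31042.0$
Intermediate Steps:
$D = \frac{27}{14}$ ($D = \left(-6\right) \left(- \frac{1}{4}\right) + 6 \cdot \frac{1}{14} = \frac{3}{2} + \frac{3}{7} = \frac{27}{14} \approx 1.9286$)
$O = - \frac{891}{7}$ ($O = \left(-2\right) \frac{27}{14} \cdot 33 = \left(- \frac{27}{7}\right) 33 = - \frac{891}{7} \approx -127.29$)
$h = 476$ ($h = 7 \cdot 68 = 476$)
$\left(O + h\right) + R = \left(- \frac{891}{7} + 476\right) + 30693 = \frac{2441}{7} + 30693 = \frac{217292}{7}$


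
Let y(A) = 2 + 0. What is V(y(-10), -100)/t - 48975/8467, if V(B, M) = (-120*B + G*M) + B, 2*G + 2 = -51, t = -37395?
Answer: -205760281/35180385 ≈ -5.8487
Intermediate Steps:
G = -53/2 (G = -1 + (1/2)*(-51) = -1 - 51/2 = -53/2 ≈ -26.500)
y(A) = 2
V(B, M) = -119*B - 53*M/2 (V(B, M) = (-120*B - 53*M/2) + B = -119*B - 53*M/2)
V(y(-10), -100)/t - 48975/8467 = (-119*2 - 53/2*(-100))/(-37395) - 48975/8467 = (-238 + 2650)*(-1/37395) - 48975*1/8467 = 2412*(-1/37395) - 48975/8467 = -268/4155 - 48975/8467 = -205760281/35180385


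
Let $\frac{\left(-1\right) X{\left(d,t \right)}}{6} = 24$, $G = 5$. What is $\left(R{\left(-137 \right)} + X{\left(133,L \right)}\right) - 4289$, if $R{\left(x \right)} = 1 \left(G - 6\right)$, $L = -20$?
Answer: $-4434$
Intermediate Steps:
$X{\left(d,t \right)} = -144$ ($X{\left(d,t \right)} = \left(-6\right) 24 = -144$)
$R{\left(x \right)} = -1$ ($R{\left(x \right)} = 1 \left(5 - 6\right) = 1 \left(-1\right) = -1$)
$\left(R{\left(-137 \right)} + X{\left(133,L \right)}\right) - 4289 = \left(-1 - 144\right) - 4289 = -145 - 4289 = -4434$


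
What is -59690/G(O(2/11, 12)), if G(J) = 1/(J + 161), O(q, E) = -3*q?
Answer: -105352850/11 ≈ -9.5775e+6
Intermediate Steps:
G(J) = 1/(161 + J)
-59690/G(O(2/11, 12)) = -59690/(1/(161 - 6/11)) = -59690/(1/(1765/11)) = -59690/11/1765 = -59690*1765/11 = -105352850/11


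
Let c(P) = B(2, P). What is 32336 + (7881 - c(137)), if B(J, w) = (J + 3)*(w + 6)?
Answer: 39502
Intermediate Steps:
B(J, w) = (3 + J)*(6 + w)
c(P) = 30 + 5*P (c(P) = 18 + 3*P + 6*2 + 2*P = 18 + 3*P + 12 + 2*P = 30 + 5*P)
32336 + (7881 - c(137)) = 32336 + (7881 - (30 + 5*137)) = 32336 + (7881 - (30 + 685)) = 32336 + (7881 - 1*715) = 32336 + (7881 - 715) = 32336 + 7166 = 39502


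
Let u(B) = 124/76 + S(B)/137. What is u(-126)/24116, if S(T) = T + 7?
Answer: 993/31386974 ≈ 3.1637e-5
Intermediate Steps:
S(T) = 7 + T
u(B) = 4380/2603 + B/137 (u(B) = 124/76 + (7 + B)/137 = 124*(1/76) + (7 + B)*(1/137) = 31/19 + (7/137 + B/137) = 4380/2603 + B/137)
u(-126)/24116 = (4380/2603 + (1/137)*(-126))/24116 = (4380/2603 - 126/137)*(1/24116) = (1986/2603)*(1/24116) = 993/31386974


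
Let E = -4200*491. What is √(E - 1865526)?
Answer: 3*I*√436414 ≈ 1981.8*I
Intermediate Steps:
E = -2062200
√(E - 1865526) = √(-2062200 - 1865526) = √(-3927726) = 3*I*√436414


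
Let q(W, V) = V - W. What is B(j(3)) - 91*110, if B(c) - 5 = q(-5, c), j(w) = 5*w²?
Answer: -9955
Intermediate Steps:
B(c) = 10 + c (B(c) = 5 + (c - 1*(-5)) = 5 + (c + 5) = 5 + (5 + c) = 10 + c)
B(j(3)) - 91*110 = (10 + 5*3²) - 91*110 = (10 + 5*9) - 10010 = (10 + 45) - 10010 = 55 - 10010 = -9955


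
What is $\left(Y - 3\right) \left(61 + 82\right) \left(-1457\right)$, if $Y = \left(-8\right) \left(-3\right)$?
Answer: $-4375371$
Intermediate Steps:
$Y = 24$
$\left(Y - 3\right) \left(61 + 82\right) \left(-1457\right) = \left(24 - 3\right) \left(61 + 82\right) \left(-1457\right) = 21 \cdot 143 \left(-1457\right) = 3003 \left(-1457\right) = -4375371$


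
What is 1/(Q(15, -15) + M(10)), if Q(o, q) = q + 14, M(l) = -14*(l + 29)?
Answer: -1/547 ≈ -0.0018282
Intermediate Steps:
M(l) = -406 - 14*l (M(l) = -14*(29 + l) = -406 - 14*l)
Q(o, q) = 14 + q
1/(Q(15, -15) + M(10)) = 1/((14 - 15) + (-406 - 14*10)) = 1/(-1 + (-406 - 140)) = 1/(-1 - 546) = 1/(-547) = -1/547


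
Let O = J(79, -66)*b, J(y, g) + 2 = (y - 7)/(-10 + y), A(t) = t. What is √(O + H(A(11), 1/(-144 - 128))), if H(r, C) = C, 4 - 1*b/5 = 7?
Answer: √35087167/1564 ≈ 3.7874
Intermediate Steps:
b = -15 (b = 20 - 5*7 = 20 - 35 = -15)
J(y, g) = -2 + (-7 + y)/(-10 + y) (J(y, g) = -2 + (y - 7)/(-10 + y) = -2 + (-7 + y)/(-10 + y))
O = 330/23 (O = ((13 - 1*79)/(-10 + 79))*(-15) = ((13 - 79)/69)*(-15) = ((1/69)*(-66))*(-15) = -22/23*(-15) = 330/23 ≈ 14.348)
√(O + H(A(11), 1/(-144 - 128))) = √(330/23 + 1/(-144 - 128)) = √(330/23 + 1/(-272)) = √(330/23 - 1/272) = √(89737/6256) = √35087167/1564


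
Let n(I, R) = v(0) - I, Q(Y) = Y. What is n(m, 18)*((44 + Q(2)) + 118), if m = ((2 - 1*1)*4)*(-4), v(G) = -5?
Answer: 1804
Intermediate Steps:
m = -16 (m = ((2 - 1)*4)*(-4) = (1*4)*(-4) = 4*(-4) = -16)
n(I, R) = -5 - I
n(m, 18)*((44 + Q(2)) + 118) = (-5 - 1*(-16))*((44 + 2) + 118) = (-5 + 16)*(46 + 118) = 11*164 = 1804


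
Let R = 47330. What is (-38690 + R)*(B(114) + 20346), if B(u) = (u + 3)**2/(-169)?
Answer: 175089600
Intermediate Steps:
B(u) = -(3 + u)**2/169 (B(u) = (3 + u)**2*(-1/169) = -(3 + u)**2/169)
(-38690 + R)*(B(114) + 20346) = (-38690 + 47330)*(-(3 + 114)**2/169 + 20346) = 8640*(-1/169*117**2 + 20346) = 8640*(-1/169*13689 + 20346) = 8640*(-81 + 20346) = 8640*20265 = 175089600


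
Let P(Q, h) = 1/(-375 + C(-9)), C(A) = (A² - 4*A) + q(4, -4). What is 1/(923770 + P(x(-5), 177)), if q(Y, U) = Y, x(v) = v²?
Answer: 254/234637579 ≈ 1.0825e-6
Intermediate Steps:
C(A) = 4 + A² - 4*A (C(A) = (A² - 4*A) + 4 = 4 + A² - 4*A)
P(Q, h) = -1/254 (P(Q, h) = 1/(-375 + (4 + (-9)² - 4*(-9))) = 1/(-375 + (4 + 81 + 36)) = 1/(-375 + 121) = 1/(-254) = -1/254)
1/(923770 + P(x(-5), 177)) = 1/(923770 - 1/254) = 1/(234637579/254) = 254/234637579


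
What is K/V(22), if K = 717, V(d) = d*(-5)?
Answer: -717/110 ≈ -6.5182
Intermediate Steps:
V(d) = -5*d
K/V(22) = 717/((-5*22)) = 717/(-110) = 717*(-1/110) = -717/110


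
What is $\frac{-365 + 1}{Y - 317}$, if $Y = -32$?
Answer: $\frac{364}{349} \approx 1.043$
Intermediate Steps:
$\frac{-365 + 1}{Y - 317} = \frac{-365 + 1}{-32 - 317} = - \frac{364}{-349} = \left(-364\right) \left(- \frac{1}{349}\right) = \frac{364}{349}$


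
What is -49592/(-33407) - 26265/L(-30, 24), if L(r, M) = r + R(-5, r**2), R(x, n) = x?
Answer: 175834115/233849 ≈ 751.91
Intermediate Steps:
L(r, M) = -5 + r (L(r, M) = r - 5 = -5 + r)
-49592/(-33407) - 26265/L(-30, 24) = -49592/(-33407) - 26265/(-5 - 30) = -49592*(-1/33407) - 26265/(-35) = 49592/33407 - 26265*(-1/35) = 49592/33407 + 5253/7 = 175834115/233849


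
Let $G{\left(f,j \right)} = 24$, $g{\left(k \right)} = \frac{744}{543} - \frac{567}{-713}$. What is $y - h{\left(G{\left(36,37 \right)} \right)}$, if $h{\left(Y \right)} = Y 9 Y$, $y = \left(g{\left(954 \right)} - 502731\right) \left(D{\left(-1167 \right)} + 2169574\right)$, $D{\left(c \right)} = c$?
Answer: $- \frac{140683350470433596}{129053} \approx -1.0901 \cdot 10^{12}$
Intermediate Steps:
$g{\left(k \right)} = \frac{279451}{129053}$ ($g{\left(k \right)} = 744 \cdot \frac{1}{543} - - \frac{567}{713} = \frac{248}{181} + \frac{567}{713} = \frac{279451}{129053}$)
$y = - \frac{140683349801422844}{129053}$ ($y = \left(\frac{279451}{129053} - 502731\right) \left(-1167 + 2169574\right) = \left(- \frac{64878664292}{129053}\right) 2168407 = - \frac{140683349801422844}{129053} \approx -1.0901 \cdot 10^{12}$)
$h{\left(Y \right)} = 9 Y^{2}$ ($h{\left(Y \right)} = 9 Y Y = 9 Y^{2}$)
$y - h{\left(G{\left(36,37 \right)} \right)} = - \frac{140683349801422844}{129053} - 9 \cdot 24^{2} = - \frac{140683349801422844}{129053} - 9 \cdot 576 = - \frac{140683349801422844}{129053} - 5184 = - \frac{140683350470433596}{129053}$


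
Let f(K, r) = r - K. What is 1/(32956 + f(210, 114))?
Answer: 1/32860 ≈ 3.0432e-5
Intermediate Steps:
1/(32956 + f(210, 114)) = 1/(32956 + (114 - 1*210)) = 1/(32956 + (114 - 210)) = 1/(32956 - 96) = 1/32860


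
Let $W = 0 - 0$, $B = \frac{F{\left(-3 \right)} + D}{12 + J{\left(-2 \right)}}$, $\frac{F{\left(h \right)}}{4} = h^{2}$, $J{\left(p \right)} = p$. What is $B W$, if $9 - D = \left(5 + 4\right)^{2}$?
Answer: $0$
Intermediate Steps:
$D = -72$ ($D = 9 - \left(5 + 4\right)^{2} = 9 - 9^{2} = 9 - 81 = -72$)
$F{\left(h \right)} = 4 h^{2}$
$B = - \frac{18}{5}$ ($B = \frac{4 \left(-3\right)^{2} - 72}{12 - 2} = \frac{4 \cdot 9 - 72}{10} = \left(36 - 72\right) \frac{1}{10} = \left(-36\right) \frac{1}{10} = - \frac{18}{5} \approx -3.6$)
$W = 0$ ($W = 0 + 0 = 0$)
$B W = \left(- \frac{18}{5}\right) 0 = 0$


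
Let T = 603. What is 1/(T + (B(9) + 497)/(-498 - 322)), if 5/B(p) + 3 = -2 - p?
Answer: 11480/6915487 ≈ 0.0016600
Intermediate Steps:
B(p) = 5/(-5 - p) (B(p) = 5/(-3 + (-2 - p)) = 5/(-5 - p))
1/(T + (B(9) + 497)/(-498 - 322)) = 1/(603 + (-5/(5 + 9) + 497)/(-498 - 322)) = 1/(603 + (-5/14 + 497)/(-820)) = 1/(603 + (-5*1/14 + 497)*(-1/820)) = 1/(603 + (-5/14 + 497)*(-1/820)) = 1/(603 + (6953/14)*(-1/820)) = 1/(603 - 6953/11480) = 1/(6915487/11480) = 11480/6915487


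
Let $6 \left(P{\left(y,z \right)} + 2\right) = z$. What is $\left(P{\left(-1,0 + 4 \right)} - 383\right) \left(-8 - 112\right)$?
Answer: $46120$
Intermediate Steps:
$P{\left(y,z \right)} = -2 + \frac{z}{6}$
$\left(P{\left(-1,0 + 4 \right)} - 383\right) \left(-8 - 112\right) = \left(\left(-2 + \frac{0 + 4}{6}\right) - 383\right) \left(-8 - 112\right) = \left(\left(-2 + \frac{1}{6} \cdot 4\right) - 383\right) \left(-120\right) = \left(\left(-2 + \frac{2}{3}\right) - 383\right) \left(-120\right) = \left(- \frac{4}{3} - 383\right) \left(-120\right) = \left(- \frac{1153}{3}\right) \left(-120\right) = 46120$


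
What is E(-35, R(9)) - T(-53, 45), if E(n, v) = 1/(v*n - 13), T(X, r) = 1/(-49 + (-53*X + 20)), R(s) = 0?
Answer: -2793/36140 ≈ -0.077283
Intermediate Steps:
T(X, r) = 1/(-29 - 53*X) (T(X, r) = 1/(-49 + (20 - 53*X)) = 1/(-29 - 53*X))
E(n, v) = 1/(-13 + n*v) (E(n, v) = 1/(n*v - 13) = 1/(-13 + n*v))
E(-35, R(9)) - T(-53, 45) = 1/(-13 - 35*0) - (-1)/(29 + 53*(-53)) = 1/(-13 + 0) - (-1)/(29 - 2809) = 1/(-13) - (-1)/(-2780) = -1/13 - (-1)*(-1)/2780 = -1/13 - 1*1/2780 = -1/13 - 1/2780 = -2793/36140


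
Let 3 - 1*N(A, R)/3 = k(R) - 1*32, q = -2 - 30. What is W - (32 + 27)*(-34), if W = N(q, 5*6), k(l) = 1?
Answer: 2108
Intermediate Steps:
q = -32
N(A, R) = 102 (N(A, R) = 9 - 3*(1 - 1*32) = 9 - 3*(1 - 32) = 9 - 3*(-31) = 9 + 93 = 102)
W = 102
W - (32 + 27)*(-34) = 102 - (32 + 27)*(-34) = 102 - 59*(-34) = 102 - 1*(-2006) = 102 + 2006 = 2108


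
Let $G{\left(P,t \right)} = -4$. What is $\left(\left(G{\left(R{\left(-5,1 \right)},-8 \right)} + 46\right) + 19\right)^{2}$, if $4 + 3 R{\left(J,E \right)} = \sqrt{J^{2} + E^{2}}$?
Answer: $3721$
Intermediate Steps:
$R{\left(J,E \right)} = - \frac{4}{3} + \frac{\sqrt{E^{2} + J^{2}}}{3}$ ($R{\left(J,E \right)} = - \frac{4}{3} + \frac{\sqrt{J^{2} + E^{2}}}{3} = - \frac{4}{3} + \frac{\sqrt{E^{2} + J^{2}}}{3}$)
$\left(\left(G{\left(R{\left(-5,1 \right)},-8 \right)} + 46\right) + 19\right)^{2} = \left(\left(-4 + 46\right) + 19\right)^{2} = \left(42 + 19\right)^{2} = 61^{2} = 3721$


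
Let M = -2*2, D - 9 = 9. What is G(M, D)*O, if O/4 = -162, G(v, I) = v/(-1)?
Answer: -2592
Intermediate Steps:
D = 18 (D = 9 + 9 = 18)
M = -4
G(v, I) = -v (G(v, I) = v*(-1) = -v)
O = -648 (O = 4*(-162) = -648)
G(M, D)*O = -1*(-4)*(-648) = 4*(-648) = -2592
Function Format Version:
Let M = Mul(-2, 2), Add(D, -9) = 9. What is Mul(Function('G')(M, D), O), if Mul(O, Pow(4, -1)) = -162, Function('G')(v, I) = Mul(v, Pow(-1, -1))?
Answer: -2592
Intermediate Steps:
D = 18 (D = Add(9, 9) = 18)
M = -4
Function('G')(v, I) = Mul(-1, v) (Function('G')(v, I) = Mul(v, -1) = Mul(-1, v))
O = -648 (O = Mul(4, -162) = -648)
Mul(Function('G')(M, D), O) = Mul(Mul(-1, -4), -648) = Mul(4, -648) = -2592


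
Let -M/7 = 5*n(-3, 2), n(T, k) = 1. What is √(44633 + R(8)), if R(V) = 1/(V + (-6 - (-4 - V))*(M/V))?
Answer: √237848965/73 ≈ 211.27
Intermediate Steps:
M = -35 ≈ -35.000
R(V) = 1/(V - 35*(-2 + V)/V) (R(V) = 1/(V + (-6 - (-4 - V))*(-35/V)) = 1/(V + (-6 + (4 + V))*(-35/V)) = 1/(V + (-2 + V)*(-35/V)) = 1/(V - 35*(-2 + V)/V))
√(44633 + R(8)) = √(44633 + 8/(70 + 8² - 35*8)) = √(44633 + 8/(70 + 64 - 280)) = √(44633 + 8/(-146)) = √(44633 + 8*(-1/146)) = √(44633 - 4/73) = √(3258205/73) = √237848965/73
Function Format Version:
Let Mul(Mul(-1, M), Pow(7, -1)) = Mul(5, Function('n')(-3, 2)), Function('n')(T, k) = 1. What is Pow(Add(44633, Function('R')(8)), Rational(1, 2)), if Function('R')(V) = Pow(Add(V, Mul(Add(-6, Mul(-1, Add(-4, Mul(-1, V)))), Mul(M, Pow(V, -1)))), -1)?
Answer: Mul(Rational(1, 73), Pow(237848965, Rational(1, 2))) ≈ 211.27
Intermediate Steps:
M = -35 (M = Mul(-7, Mul(5, 1)) = Mul(-7, 5) = -35)
Function('R')(V) = Pow(Add(V, Mul(-35, Pow(V, -1), Add(-2, V))), -1) (Function('R')(V) = Pow(Add(V, Mul(Add(-6, Mul(-1, Add(-4, Mul(-1, V)))), Mul(-35, Pow(V, -1)))), -1) = Pow(Add(V, Mul(Add(-6, Add(4, V)), Mul(-35, Pow(V, -1)))), -1) = Pow(Add(V, Mul(Add(-2, V), Mul(-35, Pow(V, -1)))), -1) = Pow(Add(V, Mul(-35, Pow(V, -1), Add(-2, V))), -1))
Pow(Add(44633, Function('R')(8)), Rational(1, 2)) = Pow(Add(44633, Mul(8, Pow(Add(70, Pow(8, 2), Mul(-35, 8)), -1))), Rational(1, 2)) = Pow(Add(44633, Mul(8, Pow(Add(70, 64, -280), -1))), Rational(1, 2)) = Pow(Add(44633, Mul(8, Pow(-146, -1))), Rational(1, 2)) = Pow(Add(44633, Mul(8, Rational(-1, 146))), Rational(1, 2)) = Pow(Add(44633, Rational(-4, 73)), Rational(1, 2)) = Pow(Rational(3258205, 73), Rational(1, 2)) = Mul(Rational(1, 73), Pow(237848965, Rational(1, 2)))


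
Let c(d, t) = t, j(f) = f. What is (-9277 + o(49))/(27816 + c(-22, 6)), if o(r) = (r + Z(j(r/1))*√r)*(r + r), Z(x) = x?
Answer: 9713/9274 ≈ 1.0473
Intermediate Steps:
o(r) = 2*r*(r + r^(3/2)) (o(r) = (r + (r/1)*√r)*(r + r) = (r + (r*1)*√r)*(2*r) = (r + r*√r)*(2*r) = (r + r^(3/2))*(2*r) = 2*r*(r + r^(3/2)))
(-9277 + o(49))/(27816 + c(-22, 6)) = (-9277 + (2*49² + 2*49^(5/2)))/(27816 + 6) = (-9277 + (2*2401 + 2*16807))/27822 = (-9277 + (4802 + 33614))*(1/27822) = (-9277 + 38416)*(1/27822) = 29139*(1/27822) = 9713/9274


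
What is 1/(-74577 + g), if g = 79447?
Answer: 1/4870 ≈ 0.00020534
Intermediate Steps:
1/(-74577 + g) = 1/(-74577 + 79447) = 1/4870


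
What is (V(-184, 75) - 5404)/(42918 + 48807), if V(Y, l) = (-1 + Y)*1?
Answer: -1863/30575 ≈ -0.060932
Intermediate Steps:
V(Y, l) = -1 + Y
(V(-184, 75) - 5404)/(42918 + 48807) = ((-1 - 184) - 5404)/(42918 + 48807) = (-185 - 5404)/91725 = -5589*1/91725 = -1863/30575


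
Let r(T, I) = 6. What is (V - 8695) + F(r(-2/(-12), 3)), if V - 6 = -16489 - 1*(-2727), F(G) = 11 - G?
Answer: -22446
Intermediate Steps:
V = -13756 (V = 6 + (-16489 - 1*(-2727)) = 6 + (-16489 + 2727) = 6 - 13762 = -13756)
(V - 8695) + F(r(-2/(-12), 3)) = (-13756 - 8695) + (11 - 1*6) = -22451 + (11 - 6) = -22451 + 5 = -22446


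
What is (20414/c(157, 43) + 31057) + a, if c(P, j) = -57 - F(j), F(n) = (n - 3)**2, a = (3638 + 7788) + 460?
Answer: 71136137/1657 ≈ 42931.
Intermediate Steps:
a = 11886 (a = 11426 + 460 = 11886)
F(n) = (-3 + n)**2
c(P, j) = -57 - (-3 + j)**2
(20414/c(157, 43) + 31057) + a = (20414/(-57 - (-3 + 43)**2) + 31057) + 11886 = (20414/(-57 - 1*40**2) + 31057) + 11886 = (20414/(-57 - 1*1600) + 31057) + 11886 = (20414/(-57 - 1600) + 31057) + 11886 = (20414/(-1657) + 31057) + 11886 = (20414*(-1/1657) + 31057) + 11886 = (-20414/1657 + 31057) + 11886 = 51441035/1657 + 11886 = 71136137/1657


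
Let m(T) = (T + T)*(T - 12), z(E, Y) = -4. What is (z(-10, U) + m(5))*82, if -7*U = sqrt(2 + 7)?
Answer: -6068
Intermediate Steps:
U = -3/7 (U = -sqrt(2 + 7)/7 = -sqrt(9)/7 = -1/7*3 = -3/7 ≈ -0.42857)
m(T) = 2*T*(-12 + T) (m(T) = (2*T)*(-12 + T) = 2*T*(-12 + T))
(z(-10, U) + m(5))*82 = (-4 + 2*5*(-12 + 5))*82 = (-4 + 2*5*(-7))*82 = (-4 - 70)*82 = -74*82 = -6068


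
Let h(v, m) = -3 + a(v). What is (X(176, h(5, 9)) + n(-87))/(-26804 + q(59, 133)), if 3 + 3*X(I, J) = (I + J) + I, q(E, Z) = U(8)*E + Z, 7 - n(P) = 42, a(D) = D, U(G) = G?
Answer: -2/639 ≈ -0.0031299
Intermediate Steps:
n(P) = -35 (n(P) = 7 - 1*42 = 7 - 42 = -35)
q(E, Z) = Z + 8*E (q(E, Z) = 8*E + Z = Z + 8*E)
h(v, m) = -3 + v
X(I, J) = -1 + J/3 + 2*I/3 (X(I, J) = -1 + ((I + J) + I)/3 = -1 + (J + 2*I)/3 = -1 + (J/3 + 2*I/3) = -1 + J/3 + 2*I/3)
(X(176, h(5, 9)) + n(-87))/(-26804 + q(59, 133)) = ((-1 + (-3 + 5)/3 + (2/3)*176) - 35)/(-26804 + (133 + 8*59)) = ((-1 + (1/3)*2 + 352/3) - 35)/(-26804 + (133 + 472)) = ((-1 + 2/3 + 352/3) - 35)/(-26804 + 605) = (117 - 35)/(-26199) = 82*(-1/26199) = -2/639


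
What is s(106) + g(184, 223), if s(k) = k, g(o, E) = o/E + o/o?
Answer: 24045/223 ≈ 107.83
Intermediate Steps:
g(o, E) = 1 + o/E (g(o, E) = o/E + 1 = 1 + o/E)
s(106) + g(184, 223) = 106 + (223 + 184)/223 = 106 + (1/223)*407 = 106 + 407/223 = 24045/223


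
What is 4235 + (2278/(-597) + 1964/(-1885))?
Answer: 4760369537/1125345 ≈ 4230.1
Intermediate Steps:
4235 + (2278/(-597) + 1964/(-1885)) = 4235 + (2278*(-1/597) + 1964*(-1/1885)) = 4235 + (-2278/597 - 1964/1885) = 4235 - 5466538/1125345 = 4760369537/1125345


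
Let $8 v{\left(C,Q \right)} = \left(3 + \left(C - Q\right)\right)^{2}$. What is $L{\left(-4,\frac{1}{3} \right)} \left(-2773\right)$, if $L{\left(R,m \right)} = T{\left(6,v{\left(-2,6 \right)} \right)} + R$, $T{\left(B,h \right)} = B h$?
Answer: $- \frac{163607}{4} \approx -40902.0$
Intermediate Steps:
$v{\left(C,Q \right)} = \frac{\left(3 + C - Q\right)^{2}}{8}$ ($v{\left(C,Q \right)} = \frac{\left(3 + \left(C - Q\right)\right)^{2}}{8} = \frac{\left(3 + C - Q\right)^{2}}{8}$)
$L{\left(R,m \right)} = \frac{75}{4} + R$ ($L{\left(R,m \right)} = 6 \frac{\left(3 - 2 - 6\right)^{2}}{8} + R = 6 \frac{\left(-5\right)^{2}}{8} + R = 6 \cdot \frac{1}{8} \cdot 25 + R = 6 \cdot \frac{25}{8} + R = \frac{75}{4} + R$)
$L{\left(-4,\frac{1}{3} \right)} \left(-2773\right) = \left(\frac{75}{4} - 4\right) \left(-2773\right) = \frac{59}{4} \left(-2773\right) = - \frac{163607}{4}$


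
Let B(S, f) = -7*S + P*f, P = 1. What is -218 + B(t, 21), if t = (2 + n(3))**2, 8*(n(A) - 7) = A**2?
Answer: -58535/64 ≈ -914.61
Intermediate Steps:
n(A) = 7 + A**2/8
t = 6561/64 (t = (2 + (7 + (1/8)*3**2))**2 = (2 + (7 + (1/8)*9))**2 = (2 + (7 + 9/8))**2 = (2 + 65/8)**2 = (81/8)**2 = 6561/64 ≈ 102.52)
B(S, f) = f - 7*S (B(S, f) = -7*S + 1*f = -7*S + f = f - 7*S)
-218 + B(t, 21) = -218 + (21 - 7*6561/64) = -218 + (21 - 45927/64) = -218 - 44583/64 = -58535/64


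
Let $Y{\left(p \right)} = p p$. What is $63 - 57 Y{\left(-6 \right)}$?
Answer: $-1989$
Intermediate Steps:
$Y{\left(p \right)} = p^{2}$
$63 - 57 Y{\left(-6 \right)} = 63 - 57 \left(-6\right)^{2} = 63 - 2052 = -1989$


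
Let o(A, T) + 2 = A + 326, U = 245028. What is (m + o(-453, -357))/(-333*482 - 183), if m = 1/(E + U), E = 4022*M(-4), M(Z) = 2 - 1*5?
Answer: 30052097/37434430818 ≈ 0.00080279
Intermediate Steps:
M(Z) = -3 (M(Z) = 2 - 5 = -3)
E = -12066 (E = 4022*(-3) = -12066)
o(A, T) = 324 + A (o(A, T) = -2 + (A + 326) = -2 + (326 + A) = 324 + A)
m = 1/232962 (m = 1/(-12066 + 245028) = 1/232962 ≈ 4.2925e-6)
(m + o(-453, -357))/(-333*482 - 183) = (1/232962 + (324 - 453))/(-333*482 - 183) = (1/232962 - 129)/(-160506 - 183) = -30052097/232962/(-160689) = -30052097/232962*(-1/160689) = 30052097/37434430818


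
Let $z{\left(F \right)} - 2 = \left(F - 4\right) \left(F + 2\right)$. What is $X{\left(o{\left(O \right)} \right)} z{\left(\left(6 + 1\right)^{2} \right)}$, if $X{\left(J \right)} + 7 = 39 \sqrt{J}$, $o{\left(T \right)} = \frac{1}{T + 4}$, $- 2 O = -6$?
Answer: $-16079 + \frac{89583 \sqrt{7}}{7} \approx 17780.0$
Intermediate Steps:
$O = 3$ ($O = \left(- \frac{1}{2}\right) \left(-6\right) = 3$)
$o{\left(T \right)} = \frac{1}{4 + T}$
$z{\left(F \right)} = 2 + \left(-4 + F\right) \left(2 + F\right)$ ($z{\left(F \right)} = 2 + \left(F - 4\right) \left(F + 2\right) = 2 + \left(-4 + F\right) \left(2 + F\right)$)
$X{\left(J \right)} = -7 + 39 \sqrt{J}$
$X{\left(o{\left(O \right)} \right)} z{\left(\left(6 + 1\right)^{2} \right)} = \left(-7 + 39 \sqrt{\frac{1}{4 + 3}}\right) \left(-6 + \left(\left(6 + 1\right)^{2}\right)^{2} - 2 \left(6 + 1\right)^{2}\right) = \left(-7 + 39 \sqrt{\frac{1}{7}}\right) \left(-6 + \left(7^{2}\right)^{2} - 2 \cdot 7^{2}\right) = \left(-7 + \frac{39}{\sqrt{7}}\right) \left(-6 + 49^{2} - 98\right) = \left(-7 + 39 \frac{\sqrt{7}}{7}\right) \left(-6 + 2401 - 98\right) = \left(-7 + \frac{39 \sqrt{7}}{7}\right) 2297 = -16079 + \frac{89583 \sqrt{7}}{7}$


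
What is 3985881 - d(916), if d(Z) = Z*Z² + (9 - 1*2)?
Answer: -764589422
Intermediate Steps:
d(Z) = 7 + Z³ (d(Z) = Z³ + (9 - 2) = Z³ + 7 = 7 + Z³)
3985881 - d(916) = 3985881 - (7 + 916³) = 3985881 - (7 + 768575296) = 3985881 - 1*768575303 = 3985881 - 768575303 = -764589422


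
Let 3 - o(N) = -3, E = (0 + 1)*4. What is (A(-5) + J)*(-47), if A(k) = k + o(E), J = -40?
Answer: 1833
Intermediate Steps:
E = 4 (E = 1*4 = 4)
o(N) = 6 (o(N) = 3 - 1*(-3) = 3 + 3 = 6)
A(k) = 6 + k (A(k) = k + 6 = 6 + k)
(A(-5) + J)*(-47) = ((6 - 5) - 40)*(-47) = (1 - 40)*(-47) = -39*(-47) = 1833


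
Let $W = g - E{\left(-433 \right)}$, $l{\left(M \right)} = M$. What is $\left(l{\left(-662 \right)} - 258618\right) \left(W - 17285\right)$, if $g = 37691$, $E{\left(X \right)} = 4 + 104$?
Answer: $-5262865440$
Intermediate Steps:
$E{\left(X \right)} = 108$
$W = 37583$ ($W = 37691 - 108 = 37583$)
$\left(l{\left(-662 \right)} - 258618\right) \left(W - 17285\right) = \left(-662 - 258618\right) \left(37583 - 17285\right) = \left(-259280\right) 20298 = -5262865440$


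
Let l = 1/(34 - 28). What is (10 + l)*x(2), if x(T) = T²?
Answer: 122/3 ≈ 40.667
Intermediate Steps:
l = ⅙ (l = 1/6 = ⅙ ≈ 0.16667)
(10 + l)*x(2) = (10 + ⅙)*2² = (61/6)*4 = 122/3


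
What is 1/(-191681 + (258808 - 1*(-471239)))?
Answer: 1/538366 ≈ 1.8575e-6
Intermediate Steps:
1/(-191681 + (258808 - 1*(-471239))) = 1/(-191681 + (258808 + 471239)) = 1/(-191681 + 730047) = 1/538366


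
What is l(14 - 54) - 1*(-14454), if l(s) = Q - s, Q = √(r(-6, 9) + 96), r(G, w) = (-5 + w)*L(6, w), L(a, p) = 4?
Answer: 14494 + 4*√7 ≈ 14505.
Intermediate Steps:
r(G, w) = -20 + 4*w (r(G, w) = (-5 + w)*4 = -20 + 4*w)
Q = 4*√7 (Q = √((-20 + 4*9) + 96) = √((-20 + 36) + 96) = √(16 + 96) = √112 = 4*√7 ≈ 10.583)
l(s) = -s + 4*√7 (l(s) = 4*√7 - s = -s + 4*√7)
l(14 - 54) - 1*(-14454) = (-(14 - 54) + 4*√7) - 1*(-14454) = (-1*(-40) + 4*√7) + 14454 = (40 + 4*√7) + 14454 = 14494 + 4*√7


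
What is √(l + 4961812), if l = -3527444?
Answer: 16*√5603 ≈ 1197.7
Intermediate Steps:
√(l + 4961812) = √(-3527444 + 4961812) = √1434368 = 16*√5603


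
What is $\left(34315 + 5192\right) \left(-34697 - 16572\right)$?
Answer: $-2025484383$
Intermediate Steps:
$\left(34315 + 5192\right) \left(-34697 - 16572\right) = 39507 \left(-51269\right) = -2025484383$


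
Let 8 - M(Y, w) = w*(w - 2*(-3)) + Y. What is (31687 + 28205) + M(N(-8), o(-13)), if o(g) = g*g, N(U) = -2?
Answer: 30327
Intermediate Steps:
o(g) = g²
M(Y, w) = 8 - Y - w*(6 + w) (M(Y, w) = 8 - (w*(w - 2*(-3)) + Y) = 8 - (w*(w + 6) + Y) = 8 - (w*(6 + w) + Y) = 8 - (Y + w*(6 + w)) = 8 + (-Y - w*(6 + w)) = 8 - Y - w*(6 + w))
(31687 + 28205) + M(N(-8), o(-13)) = (31687 + 28205) + (8 - 1*(-2) - ((-13)²)² - 6*(-13)²) = 59892 + (8 + 2 - 1*169² - 6*169) = 59892 + (8 + 2 - 1*28561 - 1014) = 59892 + (8 + 2 - 28561 - 1014) = 59892 - 29565 = 30327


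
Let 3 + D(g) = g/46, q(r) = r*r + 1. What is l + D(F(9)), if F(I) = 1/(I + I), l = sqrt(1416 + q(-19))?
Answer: -2483/828 + sqrt(1778) ≈ 39.168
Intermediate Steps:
q(r) = 1 + r**2 (q(r) = r**2 + 1 = 1 + r**2)
l = sqrt(1778) (l = sqrt(1416 + (1 + (-19)**2)) = sqrt(1416 + (1 + 361)) = sqrt(1416 + 362) = sqrt(1778) ≈ 42.166)
F(I) = 1/(2*I)
D(g) = -3 + g/46
l + D(F(9)) = sqrt(1778) + (-3 + ((1/2)/9)/46) = sqrt(1778) + (-3 + ((1/2)*(1/9))/46) = sqrt(1778) + (-3 + (1/46)*(1/18)) = sqrt(1778) + (-3 + 1/828) = sqrt(1778) - 2483/828 = -2483/828 + sqrt(1778)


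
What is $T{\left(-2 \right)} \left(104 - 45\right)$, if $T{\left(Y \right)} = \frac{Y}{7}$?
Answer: $- \frac{118}{7} \approx -16.857$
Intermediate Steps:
$T{\left(Y \right)} = \frac{Y}{7}$ ($T{\left(Y \right)} = Y \frac{1}{7} = \frac{Y}{7}$)
$T{\left(-2 \right)} \left(104 - 45\right) = \frac{1}{7} \left(-2\right) \left(104 - 45\right) = \left(- \frac{2}{7}\right) 59 = - \frac{118}{7}$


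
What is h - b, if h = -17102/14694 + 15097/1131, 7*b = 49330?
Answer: -136398929488/19388733 ≈ -7035.0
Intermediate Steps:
b = 49330/7 (b = (⅐)*49330 = 49330/7 ≈ 7047.1)
h = 33748826/2769819 (h = -17102*1/14694 + 15097*(1/1131) = -8551/7347 + 15097/1131 = 33748826/2769819 ≈ 12.184)
h - b = 33748826/2769819 - 1*49330/7 = 33748826/2769819 - 49330/7 = -136398929488/19388733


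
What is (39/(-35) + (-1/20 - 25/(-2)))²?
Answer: 2518569/19600 ≈ 128.50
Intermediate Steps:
(39/(-35) + (-1/20 - 25/(-2)))² = (39*(-1/35) + (-1*1/20 - 25*(-½)))² = (-39/35 + (-1/20 + 25/2))² = (-39/35 + 249/20)² = (1587/140)² = 2518569/19600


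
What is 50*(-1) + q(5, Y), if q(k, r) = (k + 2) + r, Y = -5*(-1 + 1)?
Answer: -43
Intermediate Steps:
Y = 0 (Y = -5*0 = 0)
q(k, r) = 2 + k + r (q(k, r) = (2 + k) + r = 2 + k + r)
50*(-1) + q(5, Y) = 50*(-1) + (2 + 5 + 0) = -50 + 7 = -43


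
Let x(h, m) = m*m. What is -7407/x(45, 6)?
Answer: -823/4 ≈ -205.75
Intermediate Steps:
x(h, m) = m²
-7407/x(45, 6) = -7407/(6²) = -7407/36 = -7407*1/36 = -823/4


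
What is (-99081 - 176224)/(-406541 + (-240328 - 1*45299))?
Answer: 275305/692168 ≈ 0.39774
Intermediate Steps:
(-99081 - 176224)/(-406541 + (-240328 - 1*45299)) = -275305/(-406541 + (-240328 - 45299)) = -275305/(-406541 - 285627) = -275305/(-692168) = -275305*(-1/692168) = 275305/692168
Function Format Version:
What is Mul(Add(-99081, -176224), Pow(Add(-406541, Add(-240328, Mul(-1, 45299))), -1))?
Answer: Rational(275305, 692168) ≈ 0.39774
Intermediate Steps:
Mul(Add(-99081, -176224), Pow(Add(-406541, Add(-240328, Mul(-1, 45299))), -1)) = Mul(-275305, Pow(Add(-406541, Add(-240328, -45299)), -1)) = Mul(-275305, Pow(Add(-406541, -285627), -1)) = Mul(-275305, Pow(-692168, -1)) = Mul(-275305, Rational(-1, 692168)) = Rational(275305, 692168)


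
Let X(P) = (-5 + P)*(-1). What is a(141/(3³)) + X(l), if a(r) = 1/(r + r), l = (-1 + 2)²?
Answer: 385/94 ≈ 4.0957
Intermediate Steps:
l = 1 (l = 1² = 1)
X(P) = 5 - P
a(r) = 1/(2*r)
a(141/(3³)) + X(l) = 1/(2*((141/(3³)))) + (5 - 1*1) = 1/(2*((141/27))) + (5 - 1) = 1/(2*((141*(1/27)))) + 4 = 1/(2*(47/9)) + 4 = (½)*(9/47) + 4 = 9/94 + 4 = 385/94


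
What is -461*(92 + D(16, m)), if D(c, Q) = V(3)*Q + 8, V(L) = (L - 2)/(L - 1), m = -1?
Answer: -91739/2 ≈ -45870.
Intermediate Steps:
V(L) = (-2 + L)/(-1 + L)
D(c, Q) = 8 + Q/2 (D(c, Q) = ((-2 + 3)/(-1 + 3))*Q + 8 = (1/2)*Q + 8 = ((½)*1)*Q + 8 = Q/2 + 8 = 8 + Q/2)
-461*(92 + D(16, m)) = -461*(92 + (8 + (½)*(-1))) = -461*(92 + (8 - ½)) = -461*(92 + 15/2) = -461*199/2 = -91739/2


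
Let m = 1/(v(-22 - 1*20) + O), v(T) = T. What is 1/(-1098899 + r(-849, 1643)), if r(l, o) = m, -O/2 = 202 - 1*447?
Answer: -448/492306751 ≈ -9.1000e-7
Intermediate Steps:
O = 490 (O = -2*(202 - 1*447) = -2*(202 - 447) = -2*(-245) = 490)
m = 1/448 (m = 1/((-22 - 1*20) + 490) = 1/((-22 - 20) + 490) = 1/(-42 + 490) = 1/448 ≈ 0.0022321)
r(l, o) = 1/448
1/(-1098899 + r(-849, 1643)) = 1/(-1098899 + 1/448) = 1/(-492306751/448) = -448/492306751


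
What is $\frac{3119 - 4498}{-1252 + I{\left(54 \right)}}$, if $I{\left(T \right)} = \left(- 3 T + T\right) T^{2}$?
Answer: $\frac{1379}{316180} \approx 0.0043614$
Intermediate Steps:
$I{\left(T \right)} = - 2 T^{3}$ ($I{\left(T \right)} = - 2 T T^{2} = - 2 T^{3}$)
$\frac{3119 - 4498}{-1252 + I{\left(54 \right)}} = \frac{3119 - 4498}{-1252 - 2 \cdot 54^{3}} = - \frac{1379}{-1252 - 314928} = - \frac{1379}{-316180} = \left(-1379\right) \left(- \frac{1}{316180}\right) = \frac{1379}{316180}$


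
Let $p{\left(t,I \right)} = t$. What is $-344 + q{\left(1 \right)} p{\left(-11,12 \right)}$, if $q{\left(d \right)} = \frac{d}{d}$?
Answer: $-355$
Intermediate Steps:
$q{\left(d \right)} = 1$
$-344 + q{\left(1 \right)} p{\left(-11,12 \right)} = -344 + 1 \left(-11\right) = -344 - 11 = -355$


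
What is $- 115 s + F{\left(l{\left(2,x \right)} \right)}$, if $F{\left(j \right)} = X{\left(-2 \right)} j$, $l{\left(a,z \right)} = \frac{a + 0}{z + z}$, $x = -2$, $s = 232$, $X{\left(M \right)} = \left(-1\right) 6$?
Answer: $-26677$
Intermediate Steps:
$X{\left(M \right)} = -6$
$l{\left(a,z \right)} = \frac{a}{2 z}$
$F{\left(j \right)} = - 6 j$
$- 115 s + F{\left(l{\left(2,x \right)} \right)} = \left(-115\right) 232 - 6 \cdot \frac{1}{2} \cdot 2 \frac{1}{-2} = -26680 - 6 \cdot \frac{1}{2} \cdot 2 \left(- \frac{1}{2}\right) = -26680 - -3 = -26680 + 3 = -26677$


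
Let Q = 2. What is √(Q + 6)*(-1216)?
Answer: -2432*√2 ≈ -3439.4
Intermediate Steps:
√(Q + 6)*(-1216) = √(2 + 6)*(-1216) = √8*(-1216) = (2*√2)*(-1216) = -2432*√2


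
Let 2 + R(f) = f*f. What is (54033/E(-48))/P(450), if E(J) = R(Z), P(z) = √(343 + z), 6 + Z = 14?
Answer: 1743*√793/1586 ≈ 30.948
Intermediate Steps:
Z = 8 (Z = -6 + 14 = 8)
R(f) = -2 + f² (R(f) = -2 + f*f = -2 + f²)
E(J) = 62 (E(J) = -2 + 8² = -2 + 64 = 62)
(54033/E(-48))/P(450) = (54033/62)/(√(343 + 450)) = (54033*(1/62))/(√793) = 1743*(√793/793)/2 = 1743*√793/1586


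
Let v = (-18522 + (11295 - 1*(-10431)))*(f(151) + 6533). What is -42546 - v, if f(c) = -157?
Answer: -20471250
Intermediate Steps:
v = 20428704 (v = (-18522 + (11295 - 1*(-10431)))*(-157 + 6533) = (-18522 + (11295 + 10431))*6376 = (-18522 + 21726)*6376 = 3204*6376 = 20428704)
-42546 - v = -42546 - 1*20428704 = -42546 - 20428704 = -20471250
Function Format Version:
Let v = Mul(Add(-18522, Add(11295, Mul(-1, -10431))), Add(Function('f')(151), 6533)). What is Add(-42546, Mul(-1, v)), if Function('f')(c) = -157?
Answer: -20471250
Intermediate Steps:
v = 20428704 (v = Mul(Add(-18522, Add(11295, Mul(-1, -10431))), Add(-157, 6533)) = Mul(Add(-18522, Add(11295, 10431)), 6376) = Mul(Add(-18522, 21726), 6376) = Mul(3204, 6376) = 20428704)
Add(-42546, Mul(-1, v)) = Add(-42546, Mul(-1, 20428704)) = Add(-42546, -20428704) = -20471250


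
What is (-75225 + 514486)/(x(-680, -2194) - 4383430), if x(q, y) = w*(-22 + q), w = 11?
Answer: -439261/4391152 ≈ -0.10003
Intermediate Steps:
x(q, y) = -242 + 11*q (x(q, y) = 11*(-22 + q) = -242 + 11*q)
(-75225 + 514486)/(x(-680, -2194) - 4383430) = (-75225 + 514486)/((-242 + 11*(-680)) - 4383430) = 439261/((-242 - 7480) - 4383430) = 439261/(-7722 - 4383430) = 439261/(-4391152) = 439261*(-1/4391152) = -439261/4391152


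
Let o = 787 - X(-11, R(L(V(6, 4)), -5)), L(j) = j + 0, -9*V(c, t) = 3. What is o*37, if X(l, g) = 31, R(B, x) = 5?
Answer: 27972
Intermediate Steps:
V(c, t) = -1/3 (V(c, t) = -1/9*3 = -1/3)
L(j) = j
o = 756 (o = 787 - 1*31 = 787 - 31 = 756)
o*37 = 756*37 = 27972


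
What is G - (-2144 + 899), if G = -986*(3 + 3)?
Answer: -4671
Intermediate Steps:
G = -5916 (G = -986*6 = -493*12 = -5916)
G - (-2144 + 899) = -5916 - (-2144 + 899) = -5916 - 1*(-1245) = -5916 + 1245 = -4671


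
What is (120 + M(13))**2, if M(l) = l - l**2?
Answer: 1296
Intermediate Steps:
(120 + M(13))**2 = (120 + 13*(1 - 1*13))**2 = (120 + 13*(1 - 13))**2 = (120 + 13*(-12))**2 = (120 - 156)**2 = (-36)**2 = 1296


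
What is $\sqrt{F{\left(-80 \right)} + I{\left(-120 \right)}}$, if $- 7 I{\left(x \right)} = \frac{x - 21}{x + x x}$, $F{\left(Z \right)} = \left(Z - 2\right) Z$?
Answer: $\frac{3 \sqrt{4128719110}}{2380} \approx 80.994$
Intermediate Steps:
$F{\left(Z \right)} = Z \left(-2 + Z\right)$ ($F{\left(Z \right)} = \left(-2 + Z\right) Z = Z \left(-2 + Z\right)$)
$I{\left(x \right)} = - \frac{-21 + x}{7 \left(x + x^{2}\right)}$ ($I{\left(x \right)} = - \frac{\left(x - 21\right) \frac{1}{x + x x}}{7} = - \frac{\left(-21 + x\right) \frac{1}{x + x^{2}}}{7} = - \frac{\frac{1}{x + x^{2}} \left(-21 + x\right)}{7} = - \frac{-21 + x}{7 \left(x + x^{2}\right)}$)
$\sqrt{F{\left(-80 \right)} + I{\left(-120 \right)}} = \sqrt{- 80 \left(-2 - 80\right) + \frac{21 - -120}{7 \left(-120\right) \left(1 - 120\right)}} = \sqrt{\left(-80\right) \left(-82\right) + \frac{1}{7} \left(- \frac{1}{120}\right) \frac{1}{-119} \left(21 + 120\right)} = \sqrt{6560 + \frac{1}{7} \left(- \frac{1}{120}\right) \left(- \frac{1}{119}\right) 141} = \sqrt{6560 + \frac{47}{33320}} = \sqrt{\frac{218579247}{33320}} = \frac{3 \sqrt{4128719110}}{2380}$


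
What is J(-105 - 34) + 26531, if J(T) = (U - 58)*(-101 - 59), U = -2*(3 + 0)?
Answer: 36771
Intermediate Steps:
U = -6 (U = -2*3 = -6)
J(T) = 10240 (J(T) = (-6 - 58)*(-101 - 59) = -64*(-160) = 10240)
J(-105 - 34) + 26531 = 10240 + 26531 = 36771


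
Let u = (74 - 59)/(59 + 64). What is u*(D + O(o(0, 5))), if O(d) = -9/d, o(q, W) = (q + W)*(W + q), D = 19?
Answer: 466/205 ≈ 2.2732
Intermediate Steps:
o(q, W) = (W + q)**2 (o(q, W) = (W + q)*(W + q) = (W + q)**2)
u = 5/41 (u = 15/123 = 15*(1/123) = 5/41 ≈ 0.12195)
u*(D + O(o(0, 5))) = 5*(19 - 9/(5 + 0)**2)/41 = 5*(19 - 9/(5**2))/41 = 5*(19 - 9/25)/41 = (5/41)*(466/25) = 466/205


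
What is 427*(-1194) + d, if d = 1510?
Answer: -508328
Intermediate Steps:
427*(-1194) + d = 427*(-1194) + 1510 = -509838 + 1510 = -508328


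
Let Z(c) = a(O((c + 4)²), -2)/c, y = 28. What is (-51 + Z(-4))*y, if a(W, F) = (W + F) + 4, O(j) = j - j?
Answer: -1442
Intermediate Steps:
O(j) = 0
a(W, F) = 4 + F + W (a(W, F) = (F + W) + 4 = 4 + F + W)
Z(c) = 2/c (Z(c) = (4 - 2 + 0)/c = 2/c)
(-51 + Z(-4))*y = (-51 + 2/(-4))*28 = (-51 + 2*(-¼))*28 = (-51 - ½)*28 = -103/2*28 = -1442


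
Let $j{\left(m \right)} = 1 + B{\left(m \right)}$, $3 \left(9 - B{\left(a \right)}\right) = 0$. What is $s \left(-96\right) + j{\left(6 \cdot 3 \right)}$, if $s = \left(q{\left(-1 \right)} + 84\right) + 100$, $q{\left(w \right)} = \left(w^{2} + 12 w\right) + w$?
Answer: $-16502$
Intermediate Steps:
$B{\left(a \right)} = 9$ ($B{\left(a \right)} = 9 - 0 = 9 + 0 = 9$)
$q{\left(w \right)} = w^{2} + 13 w$
$s = 172$ ($s = \left(- (13 - 1) + 84\right) + 100 = \left(\left(-1\right) 12 + 84\right) + 100 = \left(-12 + 84\right) + 100 = 72 + 100 = 172$)
$j{\left(m \right)} = 10$ ($j{\left(m \right)} = 1 + 9 = 10$)
$s \left(-96\right) + j{\left(6 \cdot 3 \right)} = 172 \left(-96\right) + 10 = -16512 + 10 = -16502$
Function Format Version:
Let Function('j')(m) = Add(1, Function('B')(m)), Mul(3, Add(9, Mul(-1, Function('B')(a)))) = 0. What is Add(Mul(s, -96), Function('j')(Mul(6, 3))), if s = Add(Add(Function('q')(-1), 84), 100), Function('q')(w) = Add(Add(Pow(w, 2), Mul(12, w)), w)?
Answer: -16502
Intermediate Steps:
Function('B')(a) = 9 (Function('B')(a) = Add(9, Mul(Rational(-1, 3), 0)) = Add(9, 0) = 9)
Function('q')(w) = Add(Pow(w, 2), Mul(13, w))
s = 172 (s = Add(Add(Mul(-1, Add(13, -1)), 84), 100) = Add(Add(Mul(-1, 12), 84), 100) = Add(Add(-12, 84), 100) = Add(72, 100) = 172)
Function('j')(m) = 10 (Function('j')(m) = Add(1, 9) = 10)
Add(Mul(s, -96), Function('j')(Mul(6, 3))) = Add(Mul(172, -96), 10) = Add(-16512, 10) = -16502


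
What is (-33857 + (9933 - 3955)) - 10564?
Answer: -38443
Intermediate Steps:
(-33857 + (9933 - 3955)) - 10564 = (-33857 + 5978) - 10564 = -27879 - 10564 = -38443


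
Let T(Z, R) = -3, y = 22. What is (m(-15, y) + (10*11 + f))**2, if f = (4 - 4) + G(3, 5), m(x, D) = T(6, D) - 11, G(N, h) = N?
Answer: 9801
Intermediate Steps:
m(x, D) = -14 (m(x, D) = -3 - 11 = -14)
f = 3 (f = (4 - 4) + 3 = 0 + 3 = 3)
(m(-15, y) + (10*11 + f))**2 = (-14 + (10*11 + 3))**2 = (-14 + (110 + 3))**2 = (-14 + 113)**2 = 99**2 = 9801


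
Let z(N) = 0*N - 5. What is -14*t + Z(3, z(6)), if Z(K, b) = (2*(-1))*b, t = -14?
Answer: 206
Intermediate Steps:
z(N) = -5 (z(N) = 0 - 5 = -5)
Z(K, b) = -2*b
-14*t + Z(3, z(6)) = -14*(-14) - 2*(-5) = 196 + 10 = 206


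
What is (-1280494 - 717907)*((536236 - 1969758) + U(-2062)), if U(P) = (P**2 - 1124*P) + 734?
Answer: -10265274346344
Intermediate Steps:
U(P) = 734 + P**2 - 1124*P
(-1280494 - 717907)*((536236 - 1969758) + U(-2062)) = (-1280494 - 717907)*((536236 - 1969758) + (734 + (-2062)**2 - 1124*(-2062))) = -1998401*(-1433522 + (734 + 4251844 + 2317688)) = -1998401*(-1433522 + 6570266) = -1998401*5136744 = -10265274346344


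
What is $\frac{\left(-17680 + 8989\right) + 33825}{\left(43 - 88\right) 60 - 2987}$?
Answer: $- \frac{25134}{5687} \approx -4.4196$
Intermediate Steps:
$\frac{\left(-17680 + 8989\right) + 33825}{\left(43 - 88\right) 60 - 2987} = \frac{-8691 + 33825}{\left(-45\right) 60 - 2987} = \frac{25134}{-2700 - 2987} = \frac{25134}{-5687} = 25134 \left(- \frac{1}{5687}\right) = - \frac{25134}{5687}$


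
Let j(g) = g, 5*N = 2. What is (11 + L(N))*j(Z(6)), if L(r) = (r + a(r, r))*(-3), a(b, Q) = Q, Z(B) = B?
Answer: 258/5 ≈ 51.600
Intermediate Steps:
N = ⅖ (N = (⅕)*2 = ⅖ ≈ 0.40000)
L(r) = -6*r (L(r) = (r + r)*(-3) = (2*r)*(-3) = -6*r)
(11 + L(N))*j(Z(6)) = (11 - 6*⅖)*6 = (11 - 12/5)*6 = (43/5)*6 = 258/5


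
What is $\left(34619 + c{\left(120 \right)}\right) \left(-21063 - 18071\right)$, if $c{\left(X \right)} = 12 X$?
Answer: $-1411132906$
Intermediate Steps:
$\left(34619 + c{\left(120 \right)}\right) \left(-21063 - 18071\right) = \left(34619 + 12 \cdot 120\right) \left(-21063 - 18071\right) = \left(34619 + 1440\right) \left(-39134\right) = 36059 \left(-39134\right) = -1411132906$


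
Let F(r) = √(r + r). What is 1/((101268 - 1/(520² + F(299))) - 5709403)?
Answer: -410045292608205670/2299589357062835944829451 - √598/2299589357062835944829451 ≈ -1.7831e-7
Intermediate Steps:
F(r) = √2*√r (F(r) = √(2*r) = √2*√r)
1/((101268 - 1/(520² + F(299))) - 5709403) = 1/((101268 - 1/(520² + √2*√299)) - 5709403) = 1/((101268 - 1/(270400 + √598)) - 5709403) = 1/(-5608135 - 1/(270400 + √598))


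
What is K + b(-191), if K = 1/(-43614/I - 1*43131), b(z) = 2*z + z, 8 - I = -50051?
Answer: -1237186320598/2159138343 ≈ -573.00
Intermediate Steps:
I = 50059 (I = 8 - 1*(-50051) = 8 + 50051 = 50059)
b(z) = 3*z
K = -50059/2159138343 (K = 1/(-43614/50059 - 1*43131) = 1/(-43614*1/50059 - 43131) = 1/(-43614/50059 - 43131) = 1/(-2159138343/50059) = -50059/2159138343 ≈ -2.3185e-5)
K + b(-191) = -50059/2159138343 + 3*(-191) = -50059/2159138343 - 573 = -1237186320598/2159138343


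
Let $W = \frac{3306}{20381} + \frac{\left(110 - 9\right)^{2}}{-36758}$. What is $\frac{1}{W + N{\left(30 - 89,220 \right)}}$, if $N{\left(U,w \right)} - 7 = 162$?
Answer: $\frac{749164798}{126522466229} \approx 0.0059212$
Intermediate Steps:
$N{\left(U,w \right)} = 169$ ($N{\left(U,w \right)} = 7 + 162 = 169$)
$W = - \frac{86384633}{749164798}$ ($W = 3306 \cdot \frac{1}{20381} + 101^{2} \left(- \frac{1}{36758}\right) = \frac{3306}{20381} + 10201 \left(- \frac{1}{36758}\right) = \frac{3306}{20381} - \frac{10201}{36758} = - \frac{86384633}{749164798} \approx -0.11531$)
$\frac{1}{W + N{\left(30 - 89,220 \right)}} = \frac{1}{- \frac{86384633}{749164798} + 169} = \frac{1}{\frac{126522466229}{749164798}} = \frac{749164798}{126522466229}$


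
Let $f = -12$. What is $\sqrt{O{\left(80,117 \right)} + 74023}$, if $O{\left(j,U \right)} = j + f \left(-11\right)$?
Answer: $7 \sqrt{1515} \approx 272.46$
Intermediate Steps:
$O{\left(j,U \right)} = 132 + j$ ($O{\left(j,U \right)} = j - -132 = j + 132 = 132 + j$)
$\sqrt{O{\left(80,117 \right)} + 74023} = \sqrt{\left(132 + 80\right) + 74023} = \sqrt{212 + 74023} = \sqrt{74235} = 7 \sqrt{1515}$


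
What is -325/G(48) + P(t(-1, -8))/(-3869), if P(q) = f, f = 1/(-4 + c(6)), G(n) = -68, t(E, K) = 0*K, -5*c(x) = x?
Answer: 16346695/3420196 ≈ 4.7795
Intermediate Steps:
c(x) = -x/5
t(E, K) = 0
f = -5/26 (f = 1/(-4 - ⅕*6) = 1/(-4 - 6/5) = 1/(-26/5) = -5/26 ≈ -0.19231)
P(q) = -5/26
-325/G(48) + P(t(-1, -8))/(-3869) = -325/(-68) - 5/26/(-3869) = -325*(-1/68) - 5/26*(-1/3869) = 325/68 + 5/100594 = 16346695/3420196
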